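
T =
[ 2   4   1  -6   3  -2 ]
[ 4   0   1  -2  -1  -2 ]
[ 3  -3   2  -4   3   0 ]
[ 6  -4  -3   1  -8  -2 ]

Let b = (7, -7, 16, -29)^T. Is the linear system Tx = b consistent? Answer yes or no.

Row reduce the augmented matrix [T | b].
R2 ← R2 − (2)·R1: [0, -8, -1, 10, -7, 2, -21]
R3 ← R3 − (3/2)·R1: [0, -9, 1/2, 5, -3/2, 3, 11/2]
R4 ← R4 − (3)·R1: [0, -16, -6, 19, -17, 4, -50]
R3 ← R3 − (9/8)·R2: [0, 0, 13/8, -25/4, 51/8, 3/4, 233/8]
R4 ← R4 − (2)·R2: [0, 0, -4, -1, -3, 0, -8]
R4 ← R4 + (32/13)·R3: [0, 0, 0, -213/13, 165/13, 24/13, 828/13]
The echelon form has 4 nonzero rows, and every pivot lies in the first 6 columns, so rank(T) = rank([T|b]) = 4.
The system is consistent.

yes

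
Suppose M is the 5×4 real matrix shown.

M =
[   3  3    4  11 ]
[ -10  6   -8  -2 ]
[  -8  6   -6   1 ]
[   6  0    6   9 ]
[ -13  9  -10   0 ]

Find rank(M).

2

Row reduce to echelon form.
R2 ← R2 + (10/3)·R1: [0, 16, 16/3, 104/3]
R3 ← R3 + (8/3)·R1: [0, 14, 14/3, 91/3]
R4 ← R4 − (2)·R1: [0, -6, -2, -13]
R5 ← R5 + (13/3)·R1: [0, 22, 22/3, 143/3]
R3 ← R3 − (7/8)·R2: [0, 0, 0, 0]
R4 ← R4 + (3/8)·R2: [0, 0, 0, 0]
R5 ← R5 − (11/8)·R2: [0, 0, 0, 0]
Echelon form has 2 nonzero rows, so rank(M) = 2.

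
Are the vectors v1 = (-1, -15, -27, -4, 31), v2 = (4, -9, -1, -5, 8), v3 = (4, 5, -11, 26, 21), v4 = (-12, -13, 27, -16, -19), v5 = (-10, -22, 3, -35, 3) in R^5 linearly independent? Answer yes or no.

yes

Form the matrix with these vectors as rows and row reduce.
R2 ← R2 + (4)·R1: [0, -69, -109, -21, 132]
R3 ← R3 + (4)·R1: [0, -55, -119, 10, 145]
R4 ← R4 − (12)·R1: [0, 167, 351, 32, -391]
R5 ← R5 − (10)·R1: [0, 128, 273, 5, -307]
R3 ← R3 − (55/69)·R2: [0, 0, -2216/69, 615/23, 915/23]
R4 ← R4 + (167/69)·R2: [0, 0, 6016/69, -433/23, -1645/23]
R5 ← R5 + (128/69)·R2: [0, 0, 4885/69, -781/23, -1429/23]
R4 ← R4 + (752/277)·R3: [0, 0, 0, 14893/277, 10105/277]
R5 ← R5 + (4885/2216)·R3: [0, 0, 0, 55373/2216, 56657/2216]
R5 ← R5 − (55373/119144)·R4: [0, 0, 0, 0, 128271/14893]
5 nonzero rows, so the 5 vectors span a space of dimension 5.
Since 5 = 5, the vectors are linearly independent.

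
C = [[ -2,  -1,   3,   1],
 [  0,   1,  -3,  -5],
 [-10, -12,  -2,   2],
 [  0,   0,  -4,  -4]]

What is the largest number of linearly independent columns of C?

Row reduce to echelon form.
R3 ← R3 − (5)·R1: [0, -7, -17, -3]
R3 ← R3 + (7)·R2: [0, 0, -38, -38]
R4 ← R4 − (2/19)·R3: [0, 0, 0, 0]
Echelon form has 3 nonzero rows, so rank(C) = 3.
The rank gives the maximum number of linearly independent columns: 3.

3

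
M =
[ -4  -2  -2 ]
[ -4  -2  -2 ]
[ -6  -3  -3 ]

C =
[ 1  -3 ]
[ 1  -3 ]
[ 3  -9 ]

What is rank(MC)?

1

First compute MC:
[[-12,  36],
 [-12,  36],
 [-18,  54]]
Now row reduce the product.
R2 ← R2 − R1: [0, 0]
R3 ← R3 − (3/2)·R1: [0, 0]
1 nonzero row, so rank(MC) = 1.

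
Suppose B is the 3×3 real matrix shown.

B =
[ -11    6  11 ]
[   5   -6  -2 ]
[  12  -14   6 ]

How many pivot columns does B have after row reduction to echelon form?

3

Row reduce to echelon form.
R2 ← R2 + (5/11)·R1: [0, -36/11, 3]
R3 ← R3 + (12/11)·R1: [0, -82/11, 18]
R3 ← R3 − (41/18)·R2: [0, 0, 67/6]
Echelon form has 3 nonzero rows, so rank(B) = 3.
Each nonzero row contributes one pivot column: 3 pivot columns.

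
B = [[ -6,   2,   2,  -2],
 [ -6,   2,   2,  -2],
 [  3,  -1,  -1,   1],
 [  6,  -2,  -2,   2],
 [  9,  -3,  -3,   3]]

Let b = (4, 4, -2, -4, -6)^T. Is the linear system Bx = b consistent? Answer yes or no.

yes

Row reduce the augmented matrix [B | b].
R2 ← R2 − R1: [0, 0, 0, 0, 0]
R3 ← R3 + (1/2)·R1: [0, 0, 0, 0, 0]
R4 ← R4 + R1: [0, 0, 0, 0, 0]
R5 ← R5 + (3/2)·R1: [0, 0, 0, 0, 0]
The echelon form has 1 nonzero rows, and every pivot lies in the first 4 columns, so rank(B) = rank([B|b]) = 1.
The system is consistent.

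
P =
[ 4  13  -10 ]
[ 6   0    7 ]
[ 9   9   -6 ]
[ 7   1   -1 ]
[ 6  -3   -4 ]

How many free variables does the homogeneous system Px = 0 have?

0

Row reduce to echelon form.
R2 ← R2 − (3/2)·R1: [0, -39/2, 22]
R3 ← R3 − (9/4)·R1: [0, -81/4, 33/2]
R4 ← R4 − (7/4)·R1: [0, -87/4, 33/2]
R5 ← R5 − (3/2)·R1: [0, -45/2, 11]
R3 ← R3 − (27/26)·R2: [0, 0, -165/26]
R4 ← R4 − (29/26)·R2: [0, 0, -209/26]
R5 ← R5 − (15/13)·R2: [0, 0, -187/13]
R4 ← R4 − (19/15)·R3: [0, 0, 0]
R5 ← R5 − (34/15)·R3: [0, 0, 0]
3 nonzero rows, so rank(P) = 3.
P has 3 columns; by rank–nullity, nullity = 3 − 3 = 0.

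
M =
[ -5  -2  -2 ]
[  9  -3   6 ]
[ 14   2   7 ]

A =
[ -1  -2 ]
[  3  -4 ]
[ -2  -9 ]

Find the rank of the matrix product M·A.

First compute MA:
[[  3,  36],
 [-30, -60],
 [-22, -99]]
Now row reduce the product.
R2 ← R2 + (10)·R1: [0, 300]
R3 ← R3 + (22/3)·R1: [0, 165]
R3 ← R3 − (11/20)·R2: [0, 0]
2 nonzero rows, so rank(MA) = 2.

2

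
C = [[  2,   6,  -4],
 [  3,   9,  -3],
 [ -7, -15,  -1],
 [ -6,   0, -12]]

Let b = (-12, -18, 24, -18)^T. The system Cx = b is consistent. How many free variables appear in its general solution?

0

Row reduce the augmented matrix [C | b].
R2 ← R2 − (3/2)·R1: [0, 0, 3, 0]
R3 ← R3 + (7/2)·R1: [0, 6, -15, -18]
R4 ← R4 + (3)·R1: [0, 18, -24, -54]
Swap R2 ↔ R3
R4 ← R4 − (3)·R2: [0, 0, 21, 0]
R4 ← R4 − (7)·R3: [0, 0, 0, 0]
The echelon form has 3 nonzero rows, and every pivot lies in the first 3 columns, so rank(C) = rank([C|b]) = 3.
The system is consistent.
Free variables = (unknowns) − (rank) = 3 − 3 = 0.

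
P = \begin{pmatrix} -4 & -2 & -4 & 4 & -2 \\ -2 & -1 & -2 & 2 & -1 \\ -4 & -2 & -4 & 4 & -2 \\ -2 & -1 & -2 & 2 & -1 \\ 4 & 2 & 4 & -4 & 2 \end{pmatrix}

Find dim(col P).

Row reduce to echelon form.
R2 ← R2 − (1/2)·R1: [0, 0, 0, 0, 0]
R3 ← R3 − R1: [0, 0, 0, 0, 0]
R4 ← R4 − (1/2)·R1: [0, 0, 0, 0, 0]
R5 ← R5 + R1: [0, 0, 0, 0, 0]
Echelon form has 1 nonzero row, so rank(P) = 1.
The column space has dimension equal to the rank: 1.

1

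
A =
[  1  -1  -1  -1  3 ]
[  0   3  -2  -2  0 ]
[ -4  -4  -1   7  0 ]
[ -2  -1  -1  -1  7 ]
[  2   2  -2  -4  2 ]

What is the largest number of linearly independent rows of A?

Row reduce to echelon form.
R3 ← R3 + (4)·R1: [0, -8, -5, 3, 12]
R4 ← R4 + (2)·R1: [0, -3, -3, -3, 13]
R5 ← R5 − (2)·R1: [0, 4, 0, -2, -4]
R3 ← R3 + (8/3)·R2: [0, 0, -31/3, -7/3, 12]
R4 ← R4 + R2: [0, 0, -5, -5, 13]
R5 ← R5 − (4/3)·R2: [0, 0, 8/3, 2/3, -4]
R4 ← R4 − (15/31)·R3: [0, 0, 0, -120/31, 223/31]
R5 ← R5 + (8/31)·R3: [0, 0, 0, 2/31, -28/31]
R5 ← R5 + (1/60)·R4: [0, 0, 0, 0, -47/60]
Echelon form has 5 nonzero rows, so rank(A) = 5.
The rank gives the maximum number of linearly independent rows: 5.

5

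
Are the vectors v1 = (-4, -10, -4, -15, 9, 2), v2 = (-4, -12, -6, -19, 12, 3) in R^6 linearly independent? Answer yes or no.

yes

Form the matrix with these vectors as rows and row reduce.
R2 ← R2 − R1: [0, -2, -2, -4, 3, 1]
2 nonzero rows, so the 2 vectors span a space of dimension 2.
Since 2 = 2, the vectors are linearly independent.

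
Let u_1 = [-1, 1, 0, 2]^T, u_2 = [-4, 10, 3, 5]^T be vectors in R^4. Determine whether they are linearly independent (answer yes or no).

Form the matrix with these vectors as rows and row reduce.
R2 ← R2 − (4)·R1: [0, 6, 3, -3]
2 nonzero rows, so the 2 vectors span a space of dimension 2.
Since 2 = 2, the vectors are linearly independent.

yes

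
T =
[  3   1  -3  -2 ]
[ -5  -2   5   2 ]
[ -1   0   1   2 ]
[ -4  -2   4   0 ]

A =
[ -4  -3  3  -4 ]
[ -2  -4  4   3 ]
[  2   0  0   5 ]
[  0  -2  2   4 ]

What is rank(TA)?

2

First compute TA:
[[-20,  -9,   9, -32],
 [ 34,  19, -19,  47],
 [  6,  -1,   1,  17],
 [ 28,  20, -20,  30]]
Now row reduce the product.
R2 ← R2 + (17/10)·R1: [0, 37/10, -37/10, -37/5]
R3 ← R3 + (3/10)·R1: [0, -37/10, 37/10, 37/5]
R4 ← R4 + (7/5)·R1: [0, 37/5, -37/5, -74/5]
R3 ← R3 + R2: [0, 0, 0, 0]
R4 ← R4 − (2)·R2: [0, 0, 0, 0]
2 nonzero rows, so rank(TA) = 2.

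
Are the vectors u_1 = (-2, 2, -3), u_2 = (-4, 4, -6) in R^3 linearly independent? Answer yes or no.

Form the matrix with these vectors as rows and row reduce.
R2 ← R2 − (2)·R1: [0, 0, 0]
1 nonzero row, so the 2 vectors span a space of dimension 1.
Since 1 < 2, the vectors are linearly dependent.

no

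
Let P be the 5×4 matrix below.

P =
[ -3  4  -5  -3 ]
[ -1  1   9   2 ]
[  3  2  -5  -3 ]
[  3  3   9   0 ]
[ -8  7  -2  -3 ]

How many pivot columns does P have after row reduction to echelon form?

4

Row reduce to echelon form.
R2 ← R2 − (1/3)·R1: [0, -1/3, 32/3, 3]
R3 ← R3 + R1: [0, 6, -10, -6]
R4 ← R4 + R1: [0, 7, 4, -3]
R5 ← R5 − (8/3)·R1: [0, -11/3, 34/3, 5]
R3 ← R3 + (18)·R2: [0, 0, 182, 48]
R4 ← R4 + (21)·R2: [0, 0, 228, 60]
R5 ← R5 − (11)·R2: [0, 0, -106, -28]
R4 ← R4 − (114/91)·R3: [0, 0, 0, -12/91]
R5 ← R5 + (53/91)·R3: [0, 0, 0, -4/91]
R5 ← R5 − (1/3)·R4: [0, 0, 0, 0]
Echelon form has 4 nonzero rows, so rank(P) = 4.
Each nonzero row contributes one pivot column: 4 pivot columns.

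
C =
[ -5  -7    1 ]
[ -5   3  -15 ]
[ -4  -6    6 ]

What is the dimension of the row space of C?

Row reduce to echelon form.
R2 ← R2 − R1: [0, 10, -16]
R3 ← R3 − (4/5)·R1: [0, -2/5, 26/5]
R3 ← R3 + (1/25)·R2: [0, 0, 114/25]
Echelon form has 3 nonzero rows, so rank(C) = 3.
The row space has dimension equal to the rank: 3.

3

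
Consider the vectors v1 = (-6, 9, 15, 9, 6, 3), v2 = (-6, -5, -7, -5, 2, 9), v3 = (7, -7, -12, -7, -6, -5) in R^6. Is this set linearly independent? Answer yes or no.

no

Form the matrix with these vectors as rows and row reduce.
R2 ← R2 − R1: [0, -14, -22, -14, -4, 6]
R3 ← R3 + (7/6)·R1: [0, 7/2, 11/2, 7/2, 1, -3/2]
R3 ← R3 + (1/4)·R2: [0, 0, 0, 0, 0, 0]
2 nonzero rows, so the 3 vectors span a space of dimension 2.
Since 2 < 3, the vectors are linearly dependent.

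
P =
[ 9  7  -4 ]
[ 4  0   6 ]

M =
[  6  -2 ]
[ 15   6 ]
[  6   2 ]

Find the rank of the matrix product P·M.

2

First compute PM:
[[135,  16],
 [ 60,   4]]
Now row reduce the product.
R2 ← R2 − (4/9)·R1: [0, -28/9]
2 nonzero rows, so rank(PM) = 2.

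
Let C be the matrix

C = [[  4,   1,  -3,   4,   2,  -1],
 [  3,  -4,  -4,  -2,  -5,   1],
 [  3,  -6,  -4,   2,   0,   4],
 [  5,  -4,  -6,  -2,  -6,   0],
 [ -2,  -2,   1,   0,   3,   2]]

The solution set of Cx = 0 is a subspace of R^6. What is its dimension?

Row reduce to echelon form.
R2 ← R2 − (3/4)·R1: [0, -19/4, -7/4, -5, -13/2, 7/4]
R3 ← R3 − (3/4)·R1: [0, -27/4, -7/4, -1, -3/2, 19/4]
R4 ← R4 − (5/4)·R1: [0, -21/4, -9/4, -7, -17/2, 5/4]
R5 ← R5 + (1/2)·R1: [0, -3/2, -1/2, 2, 4, 3/2]
R3 ← R3 − (27/19)·R2: [0, 0, 14/19, 116/19, 147/19, 43/19]
R4 ← R4 − (21/19)·R2: [0, 0, -6/19, -28/19, -25/19, -13/19]
R5 ← R5 − (6/19)·R2: [0, 0, 1/19, 68/19, 115/19, 18/19]
R4 ← R4 + (3/7)·R3: [0, 0, 0, 8/7, 2, 2/7]
R5 ← R5 − (1/14)·R3: [0, 0, 0, 22/7, 11/2, 11/14]
R5 ← R5 − (11/4)·R4: [0, 0, 0, 0, 0, 0]
4 nonzero rows, so rank(C) = 4.
C has 6 columns; by rank–nullity, nullity = 6 − 4 = 2.

2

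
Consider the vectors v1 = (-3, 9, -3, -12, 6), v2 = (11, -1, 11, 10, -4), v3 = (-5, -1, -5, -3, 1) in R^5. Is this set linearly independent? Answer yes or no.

no

Form the matrix with these vectors as rows and row reduce.
R2 ← R2 + (11/3)·R1: [0, 32, 0, -34, 18]
R3 ← R3 − (5/3)·R1: [0, -16, 0, 17, -9]
R3 ← R3 + (1/2)·R2: [0, 0, 0, 0, 0]
2 nonzero rows, so the 3 vectors span a space of dimension 2.
Since 2 < 3, the vectors are linearly dependent.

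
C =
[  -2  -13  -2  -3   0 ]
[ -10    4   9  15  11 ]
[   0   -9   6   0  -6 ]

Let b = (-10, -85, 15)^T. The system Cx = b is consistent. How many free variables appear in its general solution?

2

Row reduce the augmented matrix [C | b].
R2 ← R2 − (5)·R1: [0, 69, 19, 30, 11, -35]
R3 ← R3 + (3/23)·R2: [0, 0, 195/23, 90/23, -105/23, 240/23]
The echelon form has 3 nonzero rows, and every pivot lies in the first 5 columns, so rank(C) = rank([C|b]) = 3.
The system is consistent.
Free variables = (unknowns) − (rank) = 5 − 3 = 2.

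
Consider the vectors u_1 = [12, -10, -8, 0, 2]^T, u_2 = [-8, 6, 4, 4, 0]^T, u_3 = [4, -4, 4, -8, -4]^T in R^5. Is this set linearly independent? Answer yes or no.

Form the matrix with these vectors as rows and row reduce.
R2 ← R2 + (2/3)·R1: [0, -2/3, -4/3, 4, 4/3]
R3 ← R3 − (1/3)·R1: [0, -2/3, 20/3, -8, -14/3]
R3 ← R3 − R2: [0, 0, 8, -12, -6]
3 nonzero rows, so the 3 vectors span a space of dimension 3.
Since 3 = 3, the vectors are linearly independent.

yes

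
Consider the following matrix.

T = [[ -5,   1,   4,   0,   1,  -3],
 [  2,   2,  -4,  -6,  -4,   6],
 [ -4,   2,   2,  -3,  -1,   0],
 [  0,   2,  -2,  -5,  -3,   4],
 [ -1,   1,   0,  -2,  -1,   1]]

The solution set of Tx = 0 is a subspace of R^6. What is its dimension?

4

Row reduce to echelon form.
R2 ← R2 + (2/5)·R1: [0, 12/5, -12/5, -6, -18/5, 24/5]
R3 ← R3 − (4/5)·R1: [0, 6/5, -6/5, -3, -9/5, 12/5]
R5 ← R5 − (1/5)·R1: [0, 4/5, -4/5, -2, -6/5, 8/5]
R3 ← R3 − (1/2)·R2: [0, 0, 0, 0, 0, 0]
R4 ← R4 − (5/6)·R2: [0, 0, 0, 0, 0, 0]
R5 ← R5 − (1/3)·R2: [0, 0, 0, 0, 0, 0]
2 nonzero rows, so rank(T) = 2.
T has 6 columns; by rank–nullity, nullity = 6 − 2 = 4.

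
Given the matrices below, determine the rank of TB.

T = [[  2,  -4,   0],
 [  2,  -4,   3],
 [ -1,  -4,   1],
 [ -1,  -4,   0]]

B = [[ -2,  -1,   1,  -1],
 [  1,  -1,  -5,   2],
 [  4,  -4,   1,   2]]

3

First compute TB:
[[ -8,   2,  22, -10],
 [  4, -10,  25,  -4],
 [  2,   1,  20,  -5],
 [ -2,   5,  19,  -7]]
Now row reduce the product.
R2 ← R2 + (1/2)·R1: [0, -9, 36, -9]
R3 ← R3 + (1/4)·R1: [0, 3/2, 51/2, -15/2]
R4 ← R4 − (1/4)·R1: [0, 9/2, 27/2, -9/2]
R3 ← R3 + (1/6)·R2: [0, 0, 63/2, -9]
R4 ← R4 + (1/2)·R2: [0, 0, 63/2, -9]
R4 ← R4 − R3: [0, 0, 0, 0]
3 nonzero rows, so rank(TB) = 3.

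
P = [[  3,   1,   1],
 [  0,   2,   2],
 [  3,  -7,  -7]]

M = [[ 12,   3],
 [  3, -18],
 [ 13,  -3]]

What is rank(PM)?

2

First compute PM:
[[ 52, -12],
 [ 32, -42],
 [-76, 156]]
Now row reduce the product.
R2 ← R2 − (8/13)·R1: [0, -450/13]
R3 ← R3 + (19/13)·R1: [0, 1800/13]
R3 ← R3 + (4)·R2: [0, 0]
2 nonzero rows, so rank(PM) = 2.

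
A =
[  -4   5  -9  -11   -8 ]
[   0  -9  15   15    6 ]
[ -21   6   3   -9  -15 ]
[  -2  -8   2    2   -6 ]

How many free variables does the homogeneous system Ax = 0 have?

2

Row reduce to echelon form.
R3 ← R3 − (21/4)·R1: [0, -81/4, 201/4, 195/4, 27]
R4 ← R4 − (1/2)·R1: [0, -21/2, 13/2, 15/2, -2]
R3 ← R3 − (9/4)·R2: [0, 0, 33/2, 15, 27/2]
R4 ← R4 − (7/6)·R2: [0, 0, -11, -10, -9]
R4 ← R4 + (2/3)·R3: [0, 0, 0, 0, 0]
3 nonzero rows, so rank(A) = 3.
A has 5 columns; by rank–nullity, nullity = 5 − 3 = 2.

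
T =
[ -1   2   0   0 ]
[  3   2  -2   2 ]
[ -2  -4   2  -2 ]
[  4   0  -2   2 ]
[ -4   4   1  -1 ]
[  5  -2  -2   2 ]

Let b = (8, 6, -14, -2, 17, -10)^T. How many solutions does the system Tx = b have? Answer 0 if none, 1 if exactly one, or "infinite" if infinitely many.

infinite

Row reduce the augmented matrix [T | b].
R2 ← R2 + (3)·R1: [0, 8, -2, 2, 30]
R3 ← R3 − (2)·R1: [0, -8, 2, -2, -30]
R4 ← R4 + (4)·R1: [0, 8, -2, 2, 30]
R5 ← R5 − (4)·R1: [0, -4, 1, -1, -15]
R6 ← R6 + (5)·R1: [0, 8, -2, 2, 30]
R3 ← R3 + R2: [0, 0, 0, 0, 0]
R4 ← R4 − R2: [0, 0, 0, 0, 0]
R5 ← R5 + (1/2)·R2: [0, 0, 0, 0, 0]
R6 ← R6 − R2: [0, 0, 0, 0, 0]
The echelon form has 2 nonzero rows, and every pivot lies in the first 4 columns, so rank(T) = rank([T|b]) = 2.
The system is consistent.
rank = 2 < 4 unknowns, so there are infinitely many solutions.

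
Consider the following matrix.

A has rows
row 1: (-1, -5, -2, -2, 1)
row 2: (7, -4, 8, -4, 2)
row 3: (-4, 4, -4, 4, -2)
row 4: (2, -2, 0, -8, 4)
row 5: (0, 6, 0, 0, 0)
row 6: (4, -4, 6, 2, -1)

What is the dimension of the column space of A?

Row reduce to echelon form.
R2 ← R2 + (7)·R1: [0, -39, -6, -18, 9]
R3 ← R3 − (4)·R1: [0, 24, 4, 12, -6]
R4 ← R4 + (2)·R1: [0, -12, -4, -12, 6]
R6 ← R6 + (4)·R1: [0, -24, -2, -6, 3]
R3 ← R3 + (8/13)·R2: [0, 0, 4/13, 12/13, -6/13]
R4 ← R4 − (4/13)·R2: [0, 0, -28/13, -84/13, 42/13]
R5 ← R5 + (2/13)·R2: [0, 0, -12/13, -36/13, 18/13]
R6 ← R6 − (8/13)·R2: [0, 0, 22/13, 66/13, -33/13]
R4 ← R4 + (7)·R3: [0, 0, 0, 0, 0]
R5 ← R5 + (3)·R3: [0, 0, 0, 0, 0]
R6 ← R6 − (11/2)·R3: [0, 0, 0, 0, 0]
Echelon form has 3 nonzero rows, so rank(A) = 3.
The column space has dimension equal to the rank: 3.

3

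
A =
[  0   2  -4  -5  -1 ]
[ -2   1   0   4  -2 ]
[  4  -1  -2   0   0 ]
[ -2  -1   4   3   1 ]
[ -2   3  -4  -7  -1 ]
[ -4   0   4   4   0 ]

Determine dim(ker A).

2

Row reduce to echelon form.
Swap R1 ↔ R2
R3 ← R3 + (2)·R1: [0, 1, -2, 8, -4]
R4 ← R4 − R1: [0, -2, 4, -1, 3]
R5 ← R5 − R1: [0, 2, -4, -11, 1]
R6 ← R6 − (2)·R1: [0, -2, 4, -4, 4]
R3 ← R3 − (1/2)·R2: [0, 0, 0, 21/2, -7/2]
R4 ← R4 + R2: [0, 0, 0, -6, 2]
R5 ← R5 − R2: [0, 0, 0, -6, 2]
R6 ← R6 + R2: [0, 0, 0, -9, 3]
R4 ← R4 + (4/7)·R3: [0, 0, 0, 0, 0]
R5 ← R5 + (4/7)·R3: [0, 0, 0, 0, 0]
R6 ← R6 + (6/7)·R3: [0, 0, 0, 0, 0]
3 nonzero rows, so rank(A) = 3.
A has 5 columns; by rank–nullity, nullity = 5 − 3 = 2.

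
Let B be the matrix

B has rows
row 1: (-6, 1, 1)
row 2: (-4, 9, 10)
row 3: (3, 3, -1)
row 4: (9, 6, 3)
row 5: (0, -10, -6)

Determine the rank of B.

3

Row reduce to echelon form.
R2 ← R2 − (2/3)·R1: [0, 25/3, 28/3]
R3 ← R3 + (1/2)·R1: [0, 7/2, -1/2]
R4 ← R4 + (3/2)·R1: [0, 15/2, 9/2]
R3 ← R3 − (21/50)·R2: [0, 0, -221/50]
R4 ← R4 − (9/10)·R2: [0, 0, -39/10]
R5 ← R5 + (6/5)·R2: [0, 0, 26/5]
R4 ← R4 − (15/17)·R3: [0, 0, 0]
R5 ← R5 + (20/17)·R3: [0, 0, 0]
Echelon form has 3 nonzero rows, so rank(B) = 3.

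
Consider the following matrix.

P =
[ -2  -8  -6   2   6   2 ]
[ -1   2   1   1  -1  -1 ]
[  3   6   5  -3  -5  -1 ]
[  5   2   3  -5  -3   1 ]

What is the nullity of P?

Row reduce to echelon form.
R2 ← R2 − (1/2)·R1: [0, 6, 4, 0, -4, -2]
R3 ← R3 + (3/2)·R1: [0, -6, -4, 0, 4, 2]
R4 ← R4 + (5/2)·R1: [0, -18, -12, 0, 12, 6]
R3 ← R3 + R2: [0, 0, 0, 0, 0, 0]
R4 ← R4 + (3)·R2: [0, 0, 0, 0, 0, 0]
2 nonzero rows, so rank(P) = 2.
P has 6 columns; by rank–nullity, nullity = 6 − 2 = 4.

4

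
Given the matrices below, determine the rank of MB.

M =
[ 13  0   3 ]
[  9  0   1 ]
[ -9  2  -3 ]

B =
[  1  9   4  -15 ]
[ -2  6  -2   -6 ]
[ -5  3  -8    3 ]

2

First compute MB:
[[ -2, 126,  28, -186],
 [  4,  84,  28, -132],
 [  2, -78, -16, 114]]
Now row reduce the product.
R2 ← R2 + (2)·R1: [0, 336, 84, -504]
R3 ← R3 + R1: [0, 48, 12, -72]
R3 ← R3 − (1/7)·R2: [0, 0, 0, 0]
2 nonzero rows, so rank(MB) = 2.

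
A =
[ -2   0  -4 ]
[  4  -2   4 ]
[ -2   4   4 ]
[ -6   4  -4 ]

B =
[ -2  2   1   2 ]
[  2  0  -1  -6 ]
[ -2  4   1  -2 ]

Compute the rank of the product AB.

First compute AB:
[[ 12, -20,  -6,   4],
 [-20,  24,  10,  12],
 [  4,  12,  -2, -36],
 [ 28, -28, -14, -28]]
Now row reduce the product.
R2 ← R2 + (5/3)·R1: [0, -28/3, 0, 56/3]
R3 ← R3 − (1/3)·R1: [0, 56/3, 0, -112/3]
R4 ← R4 − (7/3)·R1: [0, 56/3, 0, -112/3]
R3 ← R3 + (2)·R2: [0, 0, 0, 0]
R4 ← R4 + (2)·R2: [0, 0, 0, 0]
2 nonzero rows, so rank(AB) = 2.

2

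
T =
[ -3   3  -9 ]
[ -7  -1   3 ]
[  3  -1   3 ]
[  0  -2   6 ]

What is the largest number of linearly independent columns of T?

2

Row reduce to echelon form.
R2 ← R2 − (7/3)·R1: [0, -8, 24]
R3 ← R3 + R1: [0, 2, -6]
R3 ← R3 + (1/4)·R2: [0, 0, 0]
R4 ← R4 − (1/4)·R2: [0, 0, 0]
Echelon form has 2 nonzero rows, so rank(T) = 2.
The rank gives the maximum number of linearly independent columns: 2.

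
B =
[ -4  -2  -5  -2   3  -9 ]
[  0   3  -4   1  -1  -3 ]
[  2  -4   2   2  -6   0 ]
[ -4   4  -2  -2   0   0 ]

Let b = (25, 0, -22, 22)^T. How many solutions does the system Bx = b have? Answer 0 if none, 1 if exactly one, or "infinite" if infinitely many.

infinite

Row reduce the augmented matrix [B | b].
R3 ← R3 + (1/2)·R1: [0, -5, -1/2, 1, -9/2, -9/2, -19/2]
R4 ← R4 − R1: [0, 6, 3, 0, -3, 9, -3]
R3 ← R3 + (5/3)·R2: [0, 0, -43/6, 8/3, -37/6, -19/2, -19/2]
R4 ← R4 − (2)·R2: [0, 0, 11, -2, -1, 15, -3]
R4 ← R4 + (66/43)·R3: [0, 0, 0, 90/43, -450/43, 18/43, -756/43]
The echelon form has 4 nonzero rows, and every pivot lies in the first 6 columns, so rank(B) = rank([B|b]) = 4.
The system is consistent.
rank = 4 < 6 unknowns, so there are infinitely many solutions.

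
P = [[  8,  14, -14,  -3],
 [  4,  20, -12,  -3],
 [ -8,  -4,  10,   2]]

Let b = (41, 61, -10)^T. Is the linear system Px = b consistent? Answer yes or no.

yes

Row reduce the augmented matrix [P | b].
R2 ← R2 − (1/2)·R1: [0, 13, -5, -3/2, 81/2]
R3 ← R3 + R1: [0, 10, -4, -1, 31]
R3 ← R3 − (10/13)·R2: [0, 0, -2/13, 2/13, -2/13]
The echelon form has 3 nonzero rows, and every pivot lies in the first 4 columns, so rank(P) = rank([P|b]) = 3.
The system is consistent.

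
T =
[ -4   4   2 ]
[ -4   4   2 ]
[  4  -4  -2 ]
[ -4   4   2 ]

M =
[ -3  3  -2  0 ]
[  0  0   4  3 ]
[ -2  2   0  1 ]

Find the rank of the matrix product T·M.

First compute TM:
[[  8,  -8,  24,  14],
 [  8,  -8,  24,  14],
 [ -8,   8, -24, -14],
 [  8,  -8,  24,  14]]
Now row reduce the product.
R2 ← R2 − R1: [0, 0, 0, 0]
R3 ← R3 + R1: [0, 0, 0, 0]
R4 ← R4 − R1: [0, 0, 0, 0]
1 nonzero row, so rank(TM) = 1.

1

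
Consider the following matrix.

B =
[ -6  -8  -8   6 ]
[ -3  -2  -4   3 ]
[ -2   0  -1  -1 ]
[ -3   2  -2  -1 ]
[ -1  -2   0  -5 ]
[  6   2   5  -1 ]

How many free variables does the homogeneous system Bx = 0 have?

Row reduce to echelon form.
R2 ← R2 − (1/2)·R1: [0, 2, 0, 0]
R3 ← R3 − (1/3)·R1: [0, 8/3, 5/3, -3]
R4 ← R4 − (1/2)·R1: [0, 6, 2, -4]
R5 ← R5 − (1/6)·R1: [0, -2/3, 4/3, -6]
R6 ← R6 + R1: [0, -6, -3, 5]
R3 ← R3 − (4/3)·R2: [0, 0, 5/3, -3]
R4 ← R4 − (3)·R2: [0, 0, 2, -4]
R5 ← R5 + (1/3)·R2: [0, 0, 4/3, -6]
R6 ← R6 + (3)·R2: [0, 0, -3, 5]
R4 ← R4 − (6/5)·R3: [0, 0, 0, -2/5]
R5 ← R5 − (4/5)·R3: [0, 0, 0, -18/5]
R6 ← R6 + (9/5)·R3: [0, 0, 0, -2/5]
R5 ← R5 − (9)·R4: [0, 0, 0, 0]
R6 ← R6 − R4: [0, 0, 0, 0]
4 nonzero rows, so rank(B) = 4.
B has 4 columns; by rank–nullity, nullity = 4 − 4 = 0.

0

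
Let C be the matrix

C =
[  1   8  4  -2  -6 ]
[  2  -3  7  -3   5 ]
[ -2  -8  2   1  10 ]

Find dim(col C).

3

Row reduce to echelon form.
R2 ← R2 − (2)·R1: [0, -19, -1, 1, 17]
R3 ← R3 + (2)·R1: [0, 8, 10, -3, -2]
R3 ← R3 + (8/19)·R2: [0, 0, 182/19, -49/19, 98/19]
Echelon form has 3 nonzero rows, so rank(C) = 3.
The column space has dimension equal to the rank: 3.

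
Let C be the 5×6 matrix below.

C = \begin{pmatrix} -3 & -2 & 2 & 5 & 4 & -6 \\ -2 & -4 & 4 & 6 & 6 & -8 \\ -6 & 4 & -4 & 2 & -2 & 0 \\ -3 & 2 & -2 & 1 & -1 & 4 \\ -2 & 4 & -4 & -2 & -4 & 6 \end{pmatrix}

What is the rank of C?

Row reduce to echelon form.
R2 ← R2 − (2/3)·R1: [0, -8/3, 8/3, 8/3, 10/3, -4]
R3 ← R3 − (2)·R1: [0, 8, -8, -8, -10, 12]
R4 ← R4 − R1: [0, 4, -4, -4, -5, 10]
R5 ← R5 − (2/3)·R1: [0, 16/3, -16/3, -16/3, -20/3, 10]
R3 ← R3 + (3)·R2: [0, 0, 0, 0, 0, 0]
R4 ← R4 + (3/2)·R2: [0, 0, 0, 0, 0, 4]
R5 ← R5 + (2)·R2: [0, 0, 0, 0, 0, 2]
Swap R3 ↔ R4
R5 ← R5 − (1/2)·R3: [0, 0, 0, 0, 0, 0]
Echelon form has 3 nonzero rows, so rank(C) = 3.

3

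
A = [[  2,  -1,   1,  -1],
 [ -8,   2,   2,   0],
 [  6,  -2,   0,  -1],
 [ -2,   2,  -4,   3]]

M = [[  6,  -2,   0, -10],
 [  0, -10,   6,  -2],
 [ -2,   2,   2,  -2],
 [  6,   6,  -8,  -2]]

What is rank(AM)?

First compute AM:
[[  4,   2,   4, -18],
 [-52,   0,  16,  72],
 [ 30,   2,  -4, -54],
 [ 14,  -6, -20,  18]]
Now row reduce the product.
R2 ← R2 + (13)·R1: [0, 26, 68, -162]
R3 ← R3 − (15/2)·R1: [0, -13, -34, 81]
R4 ← R4 − (7/2)·R1: [0, -13, -34, 81]
R3 ← R3 + (1/2)·R2: [0, 0, 0, 0]
R4 ← R4 + (1/2)·R2: [0, 0, 0, 0]
2 nonzero rows, so rank(AM) = 2.

2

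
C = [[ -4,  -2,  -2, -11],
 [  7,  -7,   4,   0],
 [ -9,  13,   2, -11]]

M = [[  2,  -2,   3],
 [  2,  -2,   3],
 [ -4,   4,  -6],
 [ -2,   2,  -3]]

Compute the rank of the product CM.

First compute CM:
[[ 18, -18,  27],
 [-16,  16, -24],
 [ 22, -22,  33]]
Now row reduce the product.
R2 ← R2 + (8/9)·R1: [0, 0, 0]
R3 ← R3 − (11/9)·R1: [0, 0, 0]
1 nonzero row, so rank(CM) = 1.

1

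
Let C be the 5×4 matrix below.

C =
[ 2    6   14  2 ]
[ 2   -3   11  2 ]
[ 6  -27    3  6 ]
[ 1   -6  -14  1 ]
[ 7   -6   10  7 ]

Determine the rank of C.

3

Row reduce to echelon form.
R2 ← R2 − R1: [0, -9, -3, 0]
R3 ← R3 − (3)·R1: [0, -45, -39, 0]
R4 ← R4 − (1/2)·R1: [0, -9, -21, 0]
R5 ← R5 − (7/2)·R1: [0, -27, -39, 0]
R3 ← R3 − (5)·R2: [0, 0, -24, 0]
R4 ← R4 − R2: [0, 0, -18, 0]
R5 ← R5 − (3)·R2: [0, 0, -30, 0]
R4 ← R4 − (3/4)·R3: [0, 0, 0, 0]
R5 ← R5 − (5/4)·R3: [0, 0, 0, 0]
Echelon form has 3 nonzero rows, so rank(C) = 3.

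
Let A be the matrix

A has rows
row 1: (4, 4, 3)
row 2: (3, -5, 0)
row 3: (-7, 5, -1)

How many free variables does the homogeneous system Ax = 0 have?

0

Row reduce to echelon form.
R2 ← R2 − (3/4)·R1: [0, -8, -9/4]
R3 ← R3 + (7/4)·R1: [0, 12, 17/4]
R3 ← R3 + (3/2)·R2: [0, 0, 7/8]
3 nonzero rows, so rank(A) = 3.
A has 3 columns; by rank–nullity, nullity = 3 − 3 = 0.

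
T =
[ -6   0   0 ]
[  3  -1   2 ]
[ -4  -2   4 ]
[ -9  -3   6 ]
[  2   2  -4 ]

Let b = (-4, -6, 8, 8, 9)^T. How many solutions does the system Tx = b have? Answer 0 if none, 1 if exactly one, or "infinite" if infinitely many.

Row reduce the augmented matrix [T | b].
R2 ← R2 + (1/2)·R1: [0, -1, 2, -8]
R3 ← R3 − (2/3)·R1: [0, -2, 4, 32/3]
R4 ← R4 − (3/2)·R1: [0, -3, 6, 14]
R5 ← R5 + (1/3)·R1: [0, 2, -4, 23/3]
R3 ← R3 − (2)·R2: [0, 0, 0, 80/3]
R4 ← R4 − (3)·R2: [0, 0, 0, 38]
R5 ← R5 + (2)·R2: [0, 0, 0, -25/3]
R4 ← R4 − (57/40)·R3: [0, 0, 0, 0]
R5 ← R5 + (5/16)·R3: [0, 0, 0, 0]
The echelon form has 3 nonzero rows; the last pivot sits in the augmented column, so rank(T) = 2 but rank([T|b]) = 3.
Since the ranks differ, the system is inconsistent.
It has no solutions.

0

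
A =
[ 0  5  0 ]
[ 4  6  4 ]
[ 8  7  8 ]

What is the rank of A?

Row reduce to echelon form.
Swap R1 ↔ R2
R3 ← R3 − (2)·R1: [0, -5, 0]
R3 ← R3 + R2: [0, 0, 0]
Echelon form has 2 nonzero rows, so rank(A) = 2.

2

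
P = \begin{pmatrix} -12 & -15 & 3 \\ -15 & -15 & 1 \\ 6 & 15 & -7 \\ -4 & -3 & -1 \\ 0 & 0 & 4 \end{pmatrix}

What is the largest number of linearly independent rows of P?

Row reduce to echelon form.
R2 ← R2 − (5/4)·R1: [0, 15/4, -11/4]
R3 ← R3 + (1/2)·R1: [0, 15/2, -11/2]
R4 ← R4 − (1/3)·R1: [0, 2, -2]
R3 ← R3 − (2)·R2: [0, 0, 0]
R4 ← R4 − (8/15)·R2: [0, 0, -8/15]
Swap R3 ↔ R4
R5 ← R5 + (15/2)·R3: [0, 0, 0]
Echelon form has 3 nonzero rows, so rank(P) = 3.
The rank gives the maximum number of linearly independent rows: 3.

3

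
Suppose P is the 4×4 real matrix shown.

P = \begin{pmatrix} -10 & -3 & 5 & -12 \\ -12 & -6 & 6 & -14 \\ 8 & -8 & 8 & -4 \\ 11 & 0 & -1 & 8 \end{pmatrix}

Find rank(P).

3

Row reduce to echelon form.
R2 ← R2 − (6/5)·R1: [0, -12/5, 0, 2/5]
R3 ← R3 + (4/5)·R1: [0, -52/5, 12, -68/5]
R4 ← R4 + (11/10)·R1: [0, -33/10, 9/2, -26/5]
R3 ← R3 − (13/3)·R2: [0, 0, 12, -46/3]
R4 ← R4 − (11/8)·R2: [0, 0, 9/2, -23/4]
R4 ← R4 − (3/8)·R3: [0, 0, 0, 0]
Echelon form has 3 nonzero rows, so rank(P) = 3.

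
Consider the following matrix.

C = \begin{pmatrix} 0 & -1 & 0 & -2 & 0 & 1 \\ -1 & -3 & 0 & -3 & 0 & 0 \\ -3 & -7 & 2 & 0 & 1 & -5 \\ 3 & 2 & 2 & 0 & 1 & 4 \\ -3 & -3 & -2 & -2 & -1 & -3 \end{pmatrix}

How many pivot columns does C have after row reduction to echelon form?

3

Row reduce to echelon form.
Swap R1 ↔ R2
R3 ← R3 − (3)·R1: [0, 2, 2, 9, 1, -5]
R4 ← R4 + (3)·R1: [0, -7, 2, -9, 1, 4]
R5 ← R5 − (3)·R1: [0, 6, -2, 7, -1, -3]
R3 ← R3 + (2)·R2: [0, 0, 2, 5, 1, -3]
R4 ← R4 − (7)·R2: [0, 0, 2, 5, 1, -3]
R5 ← R5 + (6)·R2: [0, 0, -2, -5, -1, 3]
R4 ← R4 − R3: [0, 0, 0, 0, 0, 0]
R5 ← R5 + R3: [0, 0, 0, 0, 0, 0]
Echelon form has 3 nonzero rows, so rank(C) = 3.
Each nonzero row contributes one pivot column: 3 pivot columns.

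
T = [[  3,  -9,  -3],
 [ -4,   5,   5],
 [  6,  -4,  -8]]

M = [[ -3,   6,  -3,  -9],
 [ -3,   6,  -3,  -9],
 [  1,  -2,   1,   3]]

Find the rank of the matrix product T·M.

First compute TM:
[[ 15, -30,  15,  45],
 [  2,  -4,   2,   6],
 [-14,  28, -14, -42]]
Now row reduce the product.
R2 ← R2 − (2/15)·R1: [0, 0, 0, 0]
R3 ← R3 + (14/15)·R1: [0, 0, 0, 0]
1 nonzero row, so rank(TM) = 1.

1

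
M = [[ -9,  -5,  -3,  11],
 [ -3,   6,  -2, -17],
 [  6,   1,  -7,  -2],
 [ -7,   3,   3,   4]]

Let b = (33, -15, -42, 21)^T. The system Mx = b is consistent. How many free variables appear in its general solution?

0

Row reduce the augmented matrix [M | b].
R2 ← R2 − (1/3)·R1: [0, 23/3, -1, -62/3, -26]
R3 ← R3 + (2/3)·R1: [0, -7/3, -9, 16/3, -20]
R4 ← R4 − (7/9)·R1: [0, 62/9, 16/3, -41/9, -14/3]
R3 ← R3 + (7/23)·R2: [0, 0, -214/23, -22/23, -642/23]
R4 ← R4 − (62/69)·R2: [0, 0, 430/69, 967/69, 430/23]
R4 ← R4 + (215/321)·R3: [0, 0, 0, 1431/107, 0]
The echelon form has 4 nonzero rows, and every pivot lies in the first 4 columns, so rank(M) = rank([M|b]) = 4.
The system is consistent.
Free variables = (unknowns) − (rank) = 4 − 4 = 0.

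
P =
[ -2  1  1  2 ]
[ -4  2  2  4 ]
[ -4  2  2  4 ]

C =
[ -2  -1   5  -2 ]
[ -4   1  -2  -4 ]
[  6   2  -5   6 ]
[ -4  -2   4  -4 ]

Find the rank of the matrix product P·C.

1

First compute PC:
[[ -2,   1,  -9,  -2],
 [ -4,   2, -18,  -4],
 [ -4,   2, -18,  -4]]
Now row reduce the product.
R2 ← R2 − (2)·R1: [0, 0, 0, 0]
R3 ← R3 − (2)·R1: [0, 0, 0, 0]
1 nonzero row, so rank(PC) = 1.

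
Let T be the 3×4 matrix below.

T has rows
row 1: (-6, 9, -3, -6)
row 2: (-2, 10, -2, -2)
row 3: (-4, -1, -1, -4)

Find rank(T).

2

Row reduce to echelon form.
R2 ← R2 − (1/3)·R1: [0, 7, -1, 0]
R3 ← R3 − (2/3)·R1: [0, -7, 1, 0]
R3 ← R3 + R2: [0, 0, 0, 0]
Echelon form has 2 nonzero rows, so rank(T) = 2.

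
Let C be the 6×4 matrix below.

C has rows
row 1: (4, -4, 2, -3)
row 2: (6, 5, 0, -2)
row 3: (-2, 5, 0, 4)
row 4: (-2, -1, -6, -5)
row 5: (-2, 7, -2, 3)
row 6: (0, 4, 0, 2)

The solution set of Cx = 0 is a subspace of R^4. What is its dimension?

Row reduce to echelon form.
R2 ← R2 − (3/2)·R1: [0, 11, -3, 5/2]
R3 ← R3 + (1/2)·R1: [0, 3, 1, 5/2]
R4 ← R4 + (1/2)·R1: [0, -3, -5, -13/2]
R5 ← R5 + (1/2)·R1: [0, 5, -1, 3/2]
R3 ← R3 − (3/11)·R2: [0, 0, 20/11, 20/11]
R4 ← R4 + (3/11)·R2: [0, 0, -64/11, -64/11]
R5 ← R5 − (5/11)·R2: [0, 0, 4/11, 4/11]
R6 ← R6 − (4/11)·R2: [0, 0, 12/11, 12/11]
R4 ← R4 + (16/5)·R3: [0, 0, 0, 0]
R5 ← R5 − (1/5)·R3: [0, 0, 0, 0]
R6 ← R6 − (3/5)·R3: [0, 0, 0, 0]
3 nonzero rows, so rank(C) = 3.
C has 4 columns; by rank–nullity, nullity = 4 − 3 = 1.

1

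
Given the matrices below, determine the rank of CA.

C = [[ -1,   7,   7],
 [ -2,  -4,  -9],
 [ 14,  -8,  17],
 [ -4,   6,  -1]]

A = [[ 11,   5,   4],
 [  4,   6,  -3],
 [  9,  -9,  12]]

First compute CA:
[[ 80, -26,  59],
 [-119,  47, -104],
 [275, -131, 284],
 [-29,  25, -46]]
Now row reduce the product.
R2 ← R2 + (119/80)·R1: [0, 333/40, -1299/80]
R3 ← R3 − (55/16)·R1: [0, -333/8, 1299/16]
R4 ← R4 + (29/80)·R1: [0, 623/40, -1969/80]
R3 ← R3 + (5)·R2: [0, 0, 0]
R4 ← R4 − (623/333)·R2: [0, 0, 640/111]
Swap R3 ↔ R4
3 nonzero rows, so rank(CA) = 3.

3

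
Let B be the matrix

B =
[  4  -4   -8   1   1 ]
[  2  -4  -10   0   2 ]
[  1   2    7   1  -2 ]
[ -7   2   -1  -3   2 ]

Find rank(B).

2

Row reduce to echelon form.
R2 ← R2 − (1/2)·R1: [0, -2, -6, -1/2, 3/2]
R3 ← R3 − (1/4)·R1: [0, 3, 9, 3/4, -9/4]
R4 ← R4 + (7/4)·R1: [0, -5, -15, -5/4, 15/4]
R3 ← R3 + (3/2)·R2: [0, 0, 0, 0, 0]
R4 ← R4 − (5/2)·R2: [0, 0, 0, 0, 0]
Echelon form has 2 nonzero rows, so rank(B) = 2.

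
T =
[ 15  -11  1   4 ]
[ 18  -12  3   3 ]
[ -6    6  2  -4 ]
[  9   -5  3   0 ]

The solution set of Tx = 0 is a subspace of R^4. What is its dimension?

Row reduce to echelon form.
R2 ← R2 − (6/5)·R1: [0, 6/5, 9/5, -9/5]
R3 ← R3 + (2/5)·R1: [0, 8/5, 12/5, -12/5]
R4 ← R4 − (3/5)·R1: [0, 8/5, 12/5, -12/5]
R3 ← R3 − (4/3)·R2: [0, 0, 0, 0]
R4 ← R4 − (4/3)·R2: [0, 0, 0, 0]
2 nonzero rows, so rank(T) = 2.
T has 4 columns; by rank–nullity, nullity = 4 − 2 = 2.

2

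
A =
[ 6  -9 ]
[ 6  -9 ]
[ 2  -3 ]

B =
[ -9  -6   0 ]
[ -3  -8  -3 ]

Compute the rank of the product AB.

First compute AB:
[[-27,  36,  27],
 [-27,  36,  27],
 [ -9,  12,   9]]
Now row reduce the product.
R2 ← R2 − R1: [0, 0, 0]
R3 ← R3 − (1/3)·R1: [0, 0, 0]
1 nonzero row, so rank(AB) = 1.

1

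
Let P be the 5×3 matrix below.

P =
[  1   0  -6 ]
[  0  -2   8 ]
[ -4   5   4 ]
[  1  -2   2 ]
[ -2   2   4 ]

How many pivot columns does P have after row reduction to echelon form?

2

Row reduce to echelon form.
R3 ← R3 + (4)·R1: [0, 5, -20]
R4 ← R4 − R1: [0, -2, 8]
R5 ← R5 + (2)·R1: [0, 2, -8]
R3 ← R3 + (5/2)·R2: [0, 0, 0]
R4 ← R4 − R2: [0, 0, 0]
R5 ← R5 + R2: [0, 0, 0]
Echelon form has 2 nonzero rows, so rank(P) = 2.
Each nonzero row contributes one pivot column: 2 pivot columns.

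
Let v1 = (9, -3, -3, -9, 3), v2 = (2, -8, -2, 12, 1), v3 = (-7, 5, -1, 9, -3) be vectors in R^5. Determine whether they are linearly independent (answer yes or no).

yes

Form the matrix with these vectors as rows and row reduce.
R2 ← R2 − (2/9)·R1: [0, -22/3, -4/3, 14, 1/3]
R3 ← R3 + (7/9)·R1: [0, 8/3, -10/3, 2, -2/3]
R3 ← R3 + (4/11)·R2: [0, 0, -42/11, 78/11, -6/11]
3 nonzero rows, so the 3 vectors span a space of dimension 3.
Since 3 = 3, the vectors are linearly independent.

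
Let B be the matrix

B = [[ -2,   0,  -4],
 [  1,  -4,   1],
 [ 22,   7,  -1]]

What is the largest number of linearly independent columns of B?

Row reduce to echelon form.
R2 ← R2 + (1/2)·R1: [0, -4, -1]
R3 ← R3 + (11)·R1: [0, 7, -45]
R3 ← R3 + (7/4)·R2: [0, 0, -187/4]
Echelon form has 3 nonzero rows, so rank(B) = 3.
The rank gives the maximum number of linearly independent columns: 3.

3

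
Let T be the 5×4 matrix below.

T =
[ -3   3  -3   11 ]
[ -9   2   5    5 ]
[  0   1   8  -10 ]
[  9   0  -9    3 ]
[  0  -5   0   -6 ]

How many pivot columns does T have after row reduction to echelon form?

3

Row reduce to echelon form.
R2 ← R2 − (3)·R1: [0, -7, 14, -28]
R4 ← R4 + (3)·R1: [0, 9, -18, 36]
R3 ← R3 + (1/7)·R2: [0, 0, 10, -14]
R4 ← R4 + (9/7)·R2: [0, 0, 0, 0]
R5 ← R5 − (5/7)·R2: [0, 0, -10, 14]
R5 ← R5 + R3: [0, 0, 0, 0]
Echelon form has 3 nonzero rows, so rank(T) = 3.
Each nonzero row contributes one pivot column: 3 pivot columns.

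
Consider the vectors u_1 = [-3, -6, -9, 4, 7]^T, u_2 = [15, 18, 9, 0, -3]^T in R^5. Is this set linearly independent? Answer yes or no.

yes

Form the matrix with these vectors as rows and row reduce.
R2 ← R2 + (5)·R1: [0, -12, -36, 20, 32]
2 nonzero rows, so the 2 vectors span a space of dimension 2.
Since 2 = 2, the vectors are linearly independent.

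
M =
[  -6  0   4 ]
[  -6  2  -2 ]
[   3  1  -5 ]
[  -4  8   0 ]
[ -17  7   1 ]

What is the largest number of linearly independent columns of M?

3

Row reduce to echelon form.
R2 ← R2 − R1: [0, 2, -6]
R3 ← R3 + (1/2)·R1: [0, 1, -3]
R4 ← R4 − (2/3)·R1: [0, 8, -8/3]
R5 ← R5 − (17/6)·R1: [0, 7, -31/3]
R3 ← R3 − (1/2)·R2: [0, 0, 0]
R4 ← R4 − (4)·R2: [0, 0, 64/3]
R5 ← R5 − (7/2)·R2: [0, 0, 32/3]
Swap R3 ↔ R4
R5 ← R5 − (1/2)·R3: [0, 0, 0]
Echelon form has 3 nonzero rows, so rank(M) = 3.
The rank gives the maximum number of linearly independent columns: 3.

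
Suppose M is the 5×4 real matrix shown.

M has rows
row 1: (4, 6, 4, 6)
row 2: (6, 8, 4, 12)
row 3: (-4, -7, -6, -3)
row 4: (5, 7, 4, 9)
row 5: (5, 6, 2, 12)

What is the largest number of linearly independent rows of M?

Row reduce to echelon form.
R2 ← R2 − (3/2)·R1: [0, -1, -2, 3]
R3 ← R3 + R1: [0, -1, -2, 3]
R4 ← R4 − (5/4)·R1: [0, -1/2, -1, 3/2]
R5 ← R5 − (5/4)·R1: [0, -3/2, -3, 9/2]
R3 ← R3 − R2: [0, 0, 0, 0]
R4 ← R4 − (1/2)·R2: [0, 0, 0, 0]
R5 ← R5 − (3/2)·R2: [0, 0, 0, 0]
Echelon form has 2 nonzero rows, so rank(M) = 2.
The rank gives the maximum number of linearly independent rows: 2.

2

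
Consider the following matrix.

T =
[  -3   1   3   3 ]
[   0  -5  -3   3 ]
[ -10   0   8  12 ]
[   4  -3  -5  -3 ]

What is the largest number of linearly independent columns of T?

Row reduce to echelon form.
R3 ← R3 − (10/3)·R1: [0, -10/3, -2, 2]
R4 ← R4 + (4/3)·R1: [0, -5/3, -1, 1]
R3 ← R3 − (2/3)·R2: [0, 0, 0, 0]
R4 ← R4 − (1/3)·R2: [0, 0, 0, 0]
Echelon form has 2 nonzero rows, so rank(T) = 2.
The rank gives the maximum number of linearly independent columns: 2.

2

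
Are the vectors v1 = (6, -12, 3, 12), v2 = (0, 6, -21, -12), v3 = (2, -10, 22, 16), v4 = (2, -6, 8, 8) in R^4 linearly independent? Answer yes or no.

no

Form the matrix with these vectors as rows and row reduce.
R3 ← R3 − (1/3)·R1: [0, -6, 21, 12]
R4 ← R4 − (1/3)·R1: [0, -2, 7, 4]
R3 ← R3 + R2: [0, 0, 0, 0]
R4 ← R4 + (1/3)·R2: [0, 0, 0, 0]
2 nonzero rows, so the 4 vectors span a space of dimension 2.
Since 2 < 4, the vectors are linearly dependent.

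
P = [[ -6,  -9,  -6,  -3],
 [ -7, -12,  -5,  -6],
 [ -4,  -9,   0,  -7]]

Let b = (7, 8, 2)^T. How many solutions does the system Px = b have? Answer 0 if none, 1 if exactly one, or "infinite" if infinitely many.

0

Row reduce the augmented matrix [P | b].
R2 ← R2 − (7/6)·R1: [0, -3/2, 2, -5/2, -1/6]
R3 ← R3 − (2/3)·R1: [0, -3, 4, -5, -8/3]
R3 ← R3 − (2)·R2: [0, 0, 0, 0, -7/3]
The echelon form has 3 nonzero rows; the last pivot sits in the augmented column, so rank(P) = 2 but rank([P|b]) = 3.
Since the ranks differ, the system is inconsistent.
It has no solutions.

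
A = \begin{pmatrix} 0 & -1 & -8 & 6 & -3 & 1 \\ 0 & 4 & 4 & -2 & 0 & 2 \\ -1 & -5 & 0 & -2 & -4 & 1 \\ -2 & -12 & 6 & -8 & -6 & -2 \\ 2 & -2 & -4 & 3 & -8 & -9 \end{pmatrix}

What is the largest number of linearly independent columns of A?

Row reduce to echelon form.
Swap R1 ↔ R3
R4 ← R4 − (2)·R1: [0, -2, 6, -4, 2, -4]
R5 ← R5 + (2)·R1: [0, -12, -4, -1, -16, -7]
R3 ← R3 + (1/4)·R2: [0, 0, -7, 11/2, -3, 3/2]
R4 ← R4 + (1/2)·R2: [0, 0, 8, -5, 2, -3]
R5 ← R5 + (3)·R2: [0, 0, 8, -7, -16, -1]
R4 ← R4 + (8/7)·R3: [0, 0, 0, 9/7, -10/7, -9/7]
R5 ← R5 + (8/7)·R3: [0, 0, 0, -5/7, -136/7, 5/7]
R5 ← R5 + (5/9)·R4: [0, 0, 0, 0, -182/9, 0]
Echelon form has 5 nonzero rows, so rank(A) = 5.
The rank gives the maximum number of linearly independent columns: 5.

5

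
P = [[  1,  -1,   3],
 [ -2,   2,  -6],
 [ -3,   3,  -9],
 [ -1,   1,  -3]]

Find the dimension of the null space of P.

2

Row reduce to echelon form.
R2 ← R2 + (2)·R1: [0, 0, 0]
R3 ← R3 + (3)·R1: [0, 0, 0]
R4 ← R4 + R1: [0, 0, 0]
1 nonzero row, so rank(P) = 1.
P has 3 columns; by rank–nullity, nullity = 3 − 1 = 2.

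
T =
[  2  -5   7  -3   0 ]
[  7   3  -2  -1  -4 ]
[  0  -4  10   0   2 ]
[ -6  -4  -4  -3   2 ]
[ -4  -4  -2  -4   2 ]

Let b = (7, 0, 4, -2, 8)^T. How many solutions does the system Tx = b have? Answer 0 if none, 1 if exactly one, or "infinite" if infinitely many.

0

Row reduce the augmented matrix [T | b].
R2 ← R2 − (7/2)·R1: [0, 41/2, -53/2, 19/2, -4, -49/2]
R4 ← R4 + (3)·R1: [0, -19, 17, -12, 2, 19]
R5 ← R5 + (2)·R1: [0, -14, 12, -10, 2, 22]
R3 ← R3 + (8/41)·R2: [0, 0, 198/41, 76/41, 50/41, -32/41]
R4 ← R4 + (38/41)·R2: [0, 0, -310/41, -131/41, -70/41, -152/41]
R5 ← R5 + (28/41)·R2: [0, 0, -250/41, -144/41, -30/41, 216/41]
R4 ← R4 + (155/99)·R3: [0, 0, 0, -29/99, 20/99, -488/99]
R5 ← R5 + (125/99)·R3: [0, 0, 0, -116/99, 80/99, 424/99]
R5 ← R5 − (4)·R4: [0, 0, 0, 0, 0, 24]
The echelon form has 5 nonzero rows; the last pivot sits in the augmented column, so rank(T) = 4 but rank([T|b]) = 5.
Since the ranks differ, the system is inconsistent.
It has no solutions.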